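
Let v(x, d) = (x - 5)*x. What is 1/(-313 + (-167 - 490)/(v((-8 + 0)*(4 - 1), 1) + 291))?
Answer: -329/103196 ≈ -0.0031881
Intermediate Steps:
v(x, d) = x*(-5 + x) (v(x, d) = (-5 + x)*x = x*(-5 + x))
1/(-313 + (-167 - 490)/(v((-8 + 0)*(4 - 1), 1) + 291)) = 1/(-313 + (-167 - 490)/(((-8 + 0)*(4 - 1))*(-5 + (-8 + 0)*(4 - 1)) + 291)) = 1/(-313 - 657/((-8*3)*(-5 - 8*3) + 291)) = 1/(-313 - 657/(-24*(-5 - 24) + 291)) = 1/(-313 - 657/(-24*(-29) + 291)) = 1/(-313 - 657/(696 + 291)) = 1/(-313 - 657/987) = 1/(-313 - 657*1/987) = 1/(-313 - 219/329) = 1/(-103196/329) = -329/103196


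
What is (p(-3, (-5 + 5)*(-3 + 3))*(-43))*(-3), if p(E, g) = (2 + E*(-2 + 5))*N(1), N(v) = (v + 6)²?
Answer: -44247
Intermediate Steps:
N(v) = (6 + v)²
p(E, g) = 98 + 147*E (p(E, g) = (2 + E*(-2 + 5))*(6 + 1)² = (2 + E*3)*7² = (2 + 3*E)*49 = 98 + 147*E)
(p(-3, (-5 + 5)*(-3 + 3))*(-43))*(-3) = ((98 + 147*(-3))*(-43))*(-3) = ((98 - 441)*(-43))*(-3) = -343*(-43)*(-3) = 14749*(-3) = -44247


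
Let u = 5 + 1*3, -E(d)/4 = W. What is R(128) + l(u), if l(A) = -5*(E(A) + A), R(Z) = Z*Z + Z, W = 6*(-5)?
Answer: 15872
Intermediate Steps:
W = -30
E(d) = 120 (E(d) = -4*(-30) = 120)
R(Z) = Z + Z² (R(Z) = Z² + Z = Z + Z²)
u = 8 (u = 5 + 3 = 8)
l(A) = -600 - 5*A (l(A) = -5*(120 + A) = -600 - 5*A)
R(128) + l(u) = 128*(1 + 128) + (-600 - 5*8) = 128*129 + (-600 - 40) = 16512 - 640 = 15872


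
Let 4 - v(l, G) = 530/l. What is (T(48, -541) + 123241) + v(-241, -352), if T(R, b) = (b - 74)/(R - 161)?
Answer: 3356539190/27233 ≈ 1.2325e+5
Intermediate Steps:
v(l, G) = 4 - 530/l
T(R, b) = (-74 + b)/(-161 + R)
(T(48, -541) + 123241) + v(-241, -352) = ((-74 - 541)/(-161 + 48) + 123241) + (4 - 530/(-241)) = (-615/(-113) + 123241) + (4 - 530*(-1/241)) = (-1/113*(-615) + 123241) + (4 + 530/241) = (615/113 + 123241) + 1494/241 = 13926848/113 + 1494/241 = 3356539190/27233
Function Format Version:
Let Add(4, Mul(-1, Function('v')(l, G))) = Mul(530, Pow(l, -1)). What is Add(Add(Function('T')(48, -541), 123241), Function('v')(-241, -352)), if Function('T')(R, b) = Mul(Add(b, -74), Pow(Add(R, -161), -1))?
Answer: Rational(3356539190, 27233) ≈ 1.2325e+5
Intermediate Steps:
Function('v')(l, G) = Add(4, Mul(-530, Pow(l, -1))) (Function('v')(l, G) = Add(4, Mul(-1, Mul(530, Pow(l, -1)))) = Add(4, Mul(-530, Pow(l, -1))))
Function('T')(R, b) = Mul(Pow(Add(-161, R), -1), Add(-74, b)) (Function('T')(R, b) = Mul(Add(-74, b), Pow(Add(-161, R), -1)) = Mul(Pow(Add(-161, R), -1), Add(-74, b)))
Add(Add(Function('T')(48, -541), 123241), Function('v')(-241, -352)) = Add(Add(Mul(Pow(Add(-161, 48), -1), Add(-74, -541)), 123241), Add(4, Mul(-530, Pow(-241, -1)))) = Add(Add(Mul(Pow(-113, -1), -615), 123241), Add(4, Mul(-530, Rational(-1, 241)))) = Add(Add(Mul(Rational(-1, 113), -615), 123241), Add(4, Rational(530, 241))) = Add(Add(Rational(615, 113), 123241), Rational(1494, 241)) = Add(Rational(13926848, 113), Rational(1494, 241)) = Rational(3356539190, 27233)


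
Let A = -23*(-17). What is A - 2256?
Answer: -1865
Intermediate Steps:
A = 391
A - 2256 = 391 - 2256 = -1865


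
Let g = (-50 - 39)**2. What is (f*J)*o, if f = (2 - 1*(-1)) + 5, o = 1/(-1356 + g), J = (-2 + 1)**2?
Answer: 8/6565 ≈ 0.0012186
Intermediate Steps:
g = 7921 (g = (-89)**2 = 7921)
J = 1 (J = (-1)**2 = 1)
o = 1/6565 (o = 1/(-1356 + 7921) = 1/6565 ≈ 0.00015232)
f = 8 (f = (2 + 1) + 5 = 3 + 5 = 8)
(f*J)*o = (8*1)*(1/6565) = 8*(1/6565) = 8/6565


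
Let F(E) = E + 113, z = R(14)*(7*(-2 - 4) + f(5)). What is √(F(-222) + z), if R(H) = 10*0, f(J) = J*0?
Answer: I*√109 ≈ 10.44*I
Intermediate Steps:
f(J) = 0
R(H) = 0
z = 0 (z = 0*(7*(-2 - 4) + 0) = 0*(7*(-6) + 0) = 0*(-42 + 0) = 0*(-42) = 0)
F(E) = 113 + E
√(F(-222) + z) = √((113 - 222) + 0) = √(-109 + 0) = √(-109) = I*√109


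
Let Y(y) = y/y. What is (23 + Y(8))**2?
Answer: 576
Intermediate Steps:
Y(y) = 1
(23 + Y(8))**2 = (23 + 1)**2 = 24**2 = 576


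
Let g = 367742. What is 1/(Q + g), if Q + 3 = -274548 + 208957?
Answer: 1/302148 ≈ 3.3096e-6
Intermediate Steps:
Q = -65594 (Q = -3 + (-274548 + 208957) = -3 - 65591 = -65594)
1/(Q + g) = 1/(-65594 + 367742) = 1/302148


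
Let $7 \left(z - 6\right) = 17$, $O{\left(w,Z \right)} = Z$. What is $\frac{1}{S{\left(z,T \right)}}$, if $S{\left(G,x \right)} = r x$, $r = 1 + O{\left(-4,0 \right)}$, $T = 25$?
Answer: $\frac{1}{25} \approx 0.04$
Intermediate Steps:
$r = 1$ ($r = 1 + 0 = 1$)
$z = \frac{59}{7}$ ($z = 6 + \frac{1}{7} \cdot 17 = 6 + \frac{17}{7} = \frac{59}{7} \approx 8.4286$)
$S{\left(G,x \right)} = x$ ($S{\left(G,x \right)} = 1 x = x$)
$\frac{1}{S{\left(z,T \right)}} = \frac{1}{25}$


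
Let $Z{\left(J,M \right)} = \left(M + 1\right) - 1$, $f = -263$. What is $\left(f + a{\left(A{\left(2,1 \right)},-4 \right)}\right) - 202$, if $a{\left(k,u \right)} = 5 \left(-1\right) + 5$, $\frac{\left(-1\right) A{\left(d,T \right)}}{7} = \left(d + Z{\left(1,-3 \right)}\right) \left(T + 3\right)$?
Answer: $-465$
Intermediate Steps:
$Z{\left(J,M \right)} = M$ ($Z{\left(J,M \right)} = \left(1 + M\right) - 1 = M$)
$A{\left(d,T \right)} = - 7 \left(-3 + d\right) \left(3 + T\right)$ ($A{\left(d,T \right)} = - 7 \left(d - 3\right) \left(T + 3\right) = - 7 \left(-3 + d\right) \left(3 + T\right)$)
$a{\left(k,u \right)} = 0$ ($a{\left(k,u \right)} = -5 + 5 = 0$)
$\left(f + a{\left(A{\left(2,1 \right)},-4 \right)}\right) - 202 = \left(-263 + 0\right) - 202 = -263 - 202 = -465$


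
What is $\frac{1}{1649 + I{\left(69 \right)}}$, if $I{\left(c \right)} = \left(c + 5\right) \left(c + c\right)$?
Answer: $\frac{1}{11861} \approx 8.431 \cdot 10^{-5}$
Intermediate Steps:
$I{\left(c \right)} = 2 c \left(5 + c\right)$ ($I{\left(c \right)} = \left(5 + c\right) 2 c = 2 c \left(5 + c\right)$)
$\frac{1}{1649 + I{\left(69 \right)}} = \frac{1}{1649 + 2 \cdot 69 \left(5 + 69\right)} = \frac{1}{1649 + 2 \cdot 69 \cdot 74} = \frac{1}{1649 + 10212} = \frac{1}{11861}$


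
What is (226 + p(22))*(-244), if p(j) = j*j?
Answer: -173240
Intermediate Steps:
p(j) = j²
(226 + p(22))*(-244) = (226 + 22²)*(-244) = (226 + 484)*(-244) = 710*(-244) = -173240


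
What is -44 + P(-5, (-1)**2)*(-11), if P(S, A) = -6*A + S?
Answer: 77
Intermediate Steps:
P(S, A) = S - 6*A
-44 + P(-5, (-1)**2)*(-11) = -44 + (-5 - 6*(-1)**2)*(-11) = -44 + (-5 - 6*1)*(-11) = -44 + (-5 - 6)*(-11) = -44 - 11*(-11) = -44 + 121 = 77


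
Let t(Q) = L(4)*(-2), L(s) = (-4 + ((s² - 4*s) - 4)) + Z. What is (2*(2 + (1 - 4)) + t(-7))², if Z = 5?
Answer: 16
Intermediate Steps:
L(s) = -3 + s² - 4*s (L(s) = (-4 + ((s² - 4*s) - 4)) + 5 = (-4 + (-4 + s² - 4*s)) + 5 = (-8 + s² - 4*s) + 5 = -3 + s² - 4*s)
t(Q) = 6 (t(Q) = (-3 + 4² - 4*4)*(-2) = (-3 + 16 - 16)*(-2) = -3*(-2) = 6)
(2*(2 + (1 - 4)) + t(-7))² = (2*(2 + (1 - 4)) + 6)² = (2*(2 - 3) + 6)² = (2*(-1) + 6)² = (-2 + 6)² = 4² = 16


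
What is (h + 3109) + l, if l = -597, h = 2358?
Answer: 4870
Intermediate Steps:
(h + 3109) + l = (2358 + 3109) - 597 = 5467 - 597 = 4870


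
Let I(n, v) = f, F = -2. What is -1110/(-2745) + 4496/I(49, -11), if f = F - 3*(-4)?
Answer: 411754/915 ≈ 450.00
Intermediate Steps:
f = 10 (f = -2 - 3*(-4) = -2 + 12 = 10)
I(n, v) = 10
-1110/(-2745) + 4496/I(49, -11) = -1110/(-2745) + 4496/10 = -1110*(-1/2745) + 4496*(1/10) = 74/183 + 2248/5 = 411754/915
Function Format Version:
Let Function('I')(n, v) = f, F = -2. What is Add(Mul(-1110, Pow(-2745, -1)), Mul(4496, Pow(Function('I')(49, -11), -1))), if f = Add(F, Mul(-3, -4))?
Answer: Rational(411754, 915) ≈ 450.00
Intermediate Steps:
f = 10 (f = Add(-2, Mul(-3, -4)) = Add(-2, 12) = 10)
Function('I')(n, v) = 10
Add(Mul(-1110, Pow(-2745, -1)), Mul(4496, Pow(Function('I')(49, -11), -1))) = Add(Mul(-1110, Pow(-2745, -1)), Mul(4496, Pow(10, -1))) = Add(Mul(-1110, Rational(-1, 2745)), Mul(4496, Rational(1, 10))) = Add(Rational(74, 183), Rational(2248, 5)) = Rational(411754, 915)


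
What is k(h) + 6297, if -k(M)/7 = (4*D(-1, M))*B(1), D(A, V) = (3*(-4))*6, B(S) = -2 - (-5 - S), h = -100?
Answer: 14361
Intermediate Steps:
B(S) = 3 + S (B(S) = -2 + (5 + S) = 3 + S)
D(A, V) = -72 (D(A, V) = -12*6 = -72)
k(M) = 8064 (k(M) = -7*4*(-72)*(3 + 1) = -(-2016)*4 = -7*(-1152) = 8064)
k(h) + 6297 = 8064 + 6297 = 14361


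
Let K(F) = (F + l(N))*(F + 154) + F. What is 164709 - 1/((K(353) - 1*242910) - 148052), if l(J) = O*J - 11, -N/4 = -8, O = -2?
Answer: 41121743068/249663 ≈ 1.6471e+5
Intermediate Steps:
N = 32 (N = -4*(-8) = 32)
l(J) = -11 - 2*J (l(J) = -2*J - 11 = -11 - 2*J)
K(F) = F + (-75 + F)*(154 + F) (K(F) = (F + (-11 - 2*32))*(F + 154) + F = (F + (-11 - 64))*(154 + F) + F = (F - 75)*(154 + F) + F = (-75 + F)*(154 + F) + F = F + (-75 + F)*(154 + F))
164709 - 1/((K(353) - 1*242910) - 148052) = 164709 - 1/(((-11550 + 353**2 + 80*353) - 1*242910) - 148052) = 164709 - 1/(((-11550 + 124609 + 28240) - 242910) - 148052) = 164709 - 1/((141299 - 242910) - 148052) = 164709 - 1/(-101611 - 148052) = 164709 - 1/(-249663) = 164709 - 1*(-1/249663) = 164709 + 1/249663 = 41121743068/249663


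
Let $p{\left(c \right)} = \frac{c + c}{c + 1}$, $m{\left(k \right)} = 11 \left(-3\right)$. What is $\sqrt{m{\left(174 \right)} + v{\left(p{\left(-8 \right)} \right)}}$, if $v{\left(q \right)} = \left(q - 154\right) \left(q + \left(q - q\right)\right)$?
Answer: $\frac{i \sqrt{18609}}{7} \approx 19.488 i$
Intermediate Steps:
$m{\left(k \right)} = -33$
$p{\left(c \right)} = \frac{2 c}{1 + c}$
$v{\left(q \right)} = q \left(-154 + q\right)$ ($v{\left(q \right)} = \left(-154 + q\right) \left(q + 0\right) = \left(-154 + q\right) q = q \left(-154 + q\right)$)
$\sqrt{m{\left(174 \right)} + v{\left(p{\left(-8 \right)} \right)}} = \sqrt{-33 + 2 \left(-8\right) \frac{1}{1 - 8} \left(-154 + 2 \left(-8\right) \frac{1}{1 - 8}\right)} = \sqrt{-33 + 2 \left(-8\right) \frac{1}{-7} \left(-154 + 2 \left(-8\right) \frac{1}{-7}\right)} = \sqrt{-33 + 2 \left(-8\right) \left(- \frac{1}{7}\right) \left(-154 + 2 \left(-8\right) \left(- \frac{1}{7}\right)\right)} = \sqrt{-33 + \frac{16 \left(-154 + \frac{16}{7}\right)}{7}} = \sqrt{-33 + \frac{16}{7} \left(- \frac{1062}{7}\right)} = \sqrt{-33 - \frac{16992}{49}} = \sqrt{- \frac{18609}{49}} = \frac{i \sqrt{18609}}{7}$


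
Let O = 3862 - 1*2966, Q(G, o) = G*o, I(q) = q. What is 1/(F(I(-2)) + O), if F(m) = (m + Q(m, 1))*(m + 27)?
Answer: 1/796 ≈ 0.0012563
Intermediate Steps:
O = 896 (O = 3862 - 2966 = 896)
F(m) = 2*m*(27 + m) (F(m) = (m + m*1)*(m + 27) = (m + m)*(27 + m) = (2*m)*(27 + m) = 2*m*(27 + m))
1/(F(I(-2)) + O) = 1/(2*(-2)*(27 - 2) + 896) = 1/(2*(-2)*25 + 896) = 1/(-100 + 896) = 1/796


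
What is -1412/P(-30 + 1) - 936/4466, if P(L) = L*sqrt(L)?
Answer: -468/2233 - 1412*I*sqrt(29)/841 ≈ -0.20958 - 9.0414*I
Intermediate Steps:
P(L) = L**(3/2)
-1412/P(-30 + 1) - 936/4466 = -1412/(-30 + 1)**(3/2) - 936/4466 = -1412*I*sqrt(29)/841 - 936*1/4466 = -1412*I*sqrt(29)/841 - 468/2233 = -468/2233 - 1412*I*sqrt(29)/841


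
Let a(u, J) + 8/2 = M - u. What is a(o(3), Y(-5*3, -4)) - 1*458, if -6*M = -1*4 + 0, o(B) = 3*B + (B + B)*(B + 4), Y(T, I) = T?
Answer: -1537/3 ≈ -512.33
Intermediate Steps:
o(B) = 3*B + 2*B*(4 + B) (o(B) = 3*B + (2*B)*(4 + B) = 3*B + 2*B*(4 + B))
M = ⅔ (M = -(-1*4 + 0)/6 = -(-4 + 0)/6 = -⅙*(-4) = ⅔ ≈ 0.66667)
a(u, J) = -10/3 - u (a(u, J) = -4 + (⅔ - u) = -10/3 - u)
a(o(3), Y(-5*3, -4)) - 1*458 = (-10/3 - 3*(11 + 2*3)) - 1*458 = (-10/3 - 3*(11 + 6)) - 458 = (-10/3 - 3*17) - 458 = (-10/3 - 1*51) - 458 = (-10/3 - 51) - 458 = -163/3 - 458 = -1537/3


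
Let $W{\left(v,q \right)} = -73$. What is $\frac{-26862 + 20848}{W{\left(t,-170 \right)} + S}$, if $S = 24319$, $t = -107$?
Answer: $- \frac{3007}{12123} \approx -0.24804$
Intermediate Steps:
$\frac{-26862 + 20848}{W{\left(t,-170 \right)} + S} = \frac{-26862 + 20848}{-73 + 24319} = - \frac{6014}{24246} = \left(-6014\right) \frac{1}{24246} = - \frac{3007}{12123}$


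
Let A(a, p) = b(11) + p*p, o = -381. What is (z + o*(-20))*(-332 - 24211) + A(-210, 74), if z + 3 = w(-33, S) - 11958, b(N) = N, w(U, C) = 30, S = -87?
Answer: 105810360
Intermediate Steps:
z = -11931 (z = -3 + (30 - 11958) = -3 - 11928 = -11931)
A(a, p) = 11 + p² (A(a, p) = 11 + p*p = 11 + p²)
(z + o*(-20))*(-332 - 24211) + A(-210, 74) = (-11931 - 381*(-20))*(-332 - 24211) + (11 + 74²) = (-11931 + 7620)*(-24543) + (11 + 5476) = -4311*(-24543) + 5487 = 105804873 + 5487 = 105810360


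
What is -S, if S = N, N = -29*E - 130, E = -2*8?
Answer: -334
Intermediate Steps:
E = -16
N = 334 (N = -29*(-16) - 130 = 464 - 130 = 334)
S = 334
-S = -1*334 = -334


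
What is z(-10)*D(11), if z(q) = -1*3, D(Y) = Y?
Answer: -33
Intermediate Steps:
z(q) = -3
z(-10)*D(11) = -3*11 = -33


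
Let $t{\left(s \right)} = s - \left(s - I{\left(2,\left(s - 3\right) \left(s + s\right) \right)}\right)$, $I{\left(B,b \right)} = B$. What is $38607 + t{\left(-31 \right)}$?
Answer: $38609$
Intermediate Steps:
$t{\left(s \right)} = 2$ ($t{\left(s \right)} = s - \left(-2 + s\right) = 2$)
$38607 + t{\left(-31 \right)} = 38607 + 2 = 38609$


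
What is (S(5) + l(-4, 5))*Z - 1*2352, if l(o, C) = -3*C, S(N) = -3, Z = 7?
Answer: -2478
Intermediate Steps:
(S(5) + l(-4, 5))*Z - 1*2352 = (-3 - 3*5)*7 - 1*2352 = (-3 - 15)*7 - 2352 = -18*7 - 2352 = -126 - 2352 = -2478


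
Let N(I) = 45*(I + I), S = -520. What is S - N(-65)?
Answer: 5330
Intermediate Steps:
N(I) = 90*I (N(I) = 45*(2*I) = 90*I)
S - N(-65) = -520 - 90*(-65) = -520 - 1*(-5850) = -520 + 5850 = 5330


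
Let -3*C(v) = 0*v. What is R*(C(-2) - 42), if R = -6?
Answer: 252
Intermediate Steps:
C(v) = 0 (C(v) = -0*v = -⅓*0 = 0)
R*(C(-2) - 42) = -6*(0 - 42) = -6*(-42) = 252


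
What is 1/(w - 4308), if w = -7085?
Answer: -1/11393 ≈ -8.7773e-5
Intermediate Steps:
1/(w - 4308) = 1/(-7085 - 4308) = 1/(-11393) = -1/11393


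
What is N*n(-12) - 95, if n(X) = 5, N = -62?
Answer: -405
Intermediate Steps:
N*n(-12) - 95 = -62*5 - 95 = -310 - 95 = -405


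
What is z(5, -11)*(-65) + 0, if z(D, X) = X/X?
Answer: -65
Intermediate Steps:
z(D, X) = 1
z(5, -11)*(-65) + 0 = 1*(-65) + 0 = -65 + 0 = -65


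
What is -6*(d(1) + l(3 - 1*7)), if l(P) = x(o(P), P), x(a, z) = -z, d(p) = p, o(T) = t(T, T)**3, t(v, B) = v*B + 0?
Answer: -30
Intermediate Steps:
t(v, B) = B*v (t(v, B) = B*v + 0 = B*v)
o(T) = T**6 (o(T) = (T*T)**3 = (T**2)**3 = T**6)
l(P) = -P
-6*(d(1) + l(3 - 1*7)) = -6*(1 - (3 - 1*7)) = -6*(1 - (3 - 7)) = -6*(1 - 1*(-4)) = -6*(1 + 4) = -6*5 = -30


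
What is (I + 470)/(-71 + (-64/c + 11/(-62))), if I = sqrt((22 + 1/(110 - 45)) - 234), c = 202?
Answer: -2943140/447697 - 18786*I*sqrt(99515)/29100305 ≈ -6.574 - 0.20365*I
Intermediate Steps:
I = 3*I*sqrt(99515)/65 (I = sqrt((22 + 1/65) - 234) = sqrt(1431/65 - 234) = sqrt(-13779/65) = 3*I*sqrt(99515)/65 ≈ 14.56*I)
(I + 470)/(-71 + (-64/c + 11/(-62))) = (3*I*sqrt(99515)/65 + 470)/(-71 + (-64/202 + 11/(-62))) = (470 + 3*I*sqrt(99515)/65)/(-71 + (-64*1/202 + 11*(-1/62))) = (470 + 3*I*sqrt(99515)/65)/(-71 + (-32/101 - 11/62)) = (470 + 3*I*sqrt(99515)/65)/(-71 - 3095/6262) = (470 + 3*I*sqrt(99515)/65)/(-447697/6262) = (470 + 3*I*sqrt(99515)/65)*(-6262/447697) = -2943140/447697 - 18786*I*sqrt(99515)/29100305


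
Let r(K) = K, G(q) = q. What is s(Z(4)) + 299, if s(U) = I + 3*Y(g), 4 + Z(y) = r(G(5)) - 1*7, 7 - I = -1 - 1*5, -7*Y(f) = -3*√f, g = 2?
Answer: 312 + 9*√2/7 ≈ 313.82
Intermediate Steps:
Y(f) = 3*√f/7 (Y(f) = -(-3)*√f/7 = 3*√f/7)
I = 13 (I = 7 - (-1 - 1*5) = 7 - (-1 - 5) = 7 - 1*(-6) = 7 + 6 = 13)
Z(y) = -6 (Z(y) = -4 + (5 - 1*7) = -4 + (5 - 7) = -4 - 2 = -6)
s(U) = 13 + 9*√2/7 (s(U) = 13 + 3*(3*√2/7) = 13 + 9*√2/7)
s(Z(4)) + 299 = (13 + 9*√2/7) + 299 = 312 + 9*√2/7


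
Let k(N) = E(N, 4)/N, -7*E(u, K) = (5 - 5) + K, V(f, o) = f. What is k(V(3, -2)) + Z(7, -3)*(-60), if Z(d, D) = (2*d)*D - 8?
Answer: 62996/21 ≈ 2999.8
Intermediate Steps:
E(u, K) = -K/7 (E(u, K) = -((5 - 5) + K)/7 = -(0 + K)/7 = -K/7)
k(N) = -4/(7*N) (k(N) = (-⅐*4)/N = -4/(7*N))
Z(d, D) = -8 + 2*D*d (Z(d, D) = 2*D*d - 8 = -8 + 2*D*d)
k(V(3, -2)) + Z(7, -3)*(-60) = -4/7/3 + (-8 + 2*(-3)*7)*(-60) = -4/7*⅓ + (-8 - 42)*(-60) = -4/21 - 50*(-60) = -4/21 + 3000 = 62996/21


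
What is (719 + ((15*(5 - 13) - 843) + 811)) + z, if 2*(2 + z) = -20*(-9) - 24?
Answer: 643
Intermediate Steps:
z = 76 (z = -2 + (-20*(-9) - 24)/2 = -2 + (180 - 24)/2 = -2 + (1/2)*156 = -2 + 78 = 76)
(719 + ((15*(5 - 13) - 843) + 811)) + z = (719 + ((15*(5 - 13) - 843) + 811)) + 76 = (719 + ((15*(-8) - 843) + 811)) + 76 = (719 + ((-120 - 843) + 811)) + 76 = (719 + (-963 + 811)) + 76 = (719 - 152) + 76 = 567 + 76 = 643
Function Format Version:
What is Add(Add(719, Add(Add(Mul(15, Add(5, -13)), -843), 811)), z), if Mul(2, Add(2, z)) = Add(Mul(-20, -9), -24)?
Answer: 643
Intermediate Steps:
z = 76 (z = Add(-2, Mul(Rational(1, 2), Add(Mul(-20, -9), -24))) = Add(-2, Mul(Rational(1, 2), Add(180, -24))) = Add(-2, Mul(Rational(1, 2), 156)) = Add(-2, 78) = 76)
Add(Add(719, Add(Add(Mul(15, Add(5, -13)), -843), 811)), z) = Add(Add(719, Add(Add(Mul(15, Add(5, -13)), -843), 811)), 76) = Add(Add(719, Add(Add(Mul(15, -8), -843), 811)), 76) = Add(Add(719, Add(Add(-120, -843), 811)), 76) = Add(Add(719, Add(-963, 811)), 76) = Add(Add(719, -152), 76) = Add(567, 76) = 643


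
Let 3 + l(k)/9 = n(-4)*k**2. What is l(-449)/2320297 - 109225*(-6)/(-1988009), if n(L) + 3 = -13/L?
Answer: -2475579839091/18451085274692 ≈ -0.13417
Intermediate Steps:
n(L) = -3 - 13/L
l(k) = -27 + 9*k**2/4 (l(k) = -27 + 9*((-3 - 13/(-4))*k**2) = -27 + 9*((-3 - 13*(-1/4))*k**2) = -27 + 9*((-3 + 13/4)*k**2) = -27 + 9*(k**2/4) = -27 + 9*k**2/4)
l(-449)/2320297 - 109225*(-6)/(-1988009) = (-27 + (9/4)*(-449)**2)/2320297 - 109225*(-6)/(-1988009) = (-27 + (9/4)*201601)*(1/2320297) + 655350*(-1/1988009) = (-27 + 1814409/4)*(1/2320297) - 655350/1988009 = (1814301/4)*(1/2320297) - 655350/1988009 = 1814301/9281188 - 655350/1988009 = -2475579839091/18451085274692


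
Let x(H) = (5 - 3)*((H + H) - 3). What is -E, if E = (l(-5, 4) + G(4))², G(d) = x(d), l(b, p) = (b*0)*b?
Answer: -100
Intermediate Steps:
x(H) = -6 + 4*H (x(H) = 2*(2*H - 3) = 2*(-3 + 2*H) = -6 + 4*H)
l(b, p) = 0 (l(b, p) = 0*b = 0)
G(d) = -6 + 4*d
E = 100 (E = (0 + (-6 + 4*4))² = (0 + (-6 + 16))² = (0 + 10)² = 10² = 100)
-E = -1*100 = -100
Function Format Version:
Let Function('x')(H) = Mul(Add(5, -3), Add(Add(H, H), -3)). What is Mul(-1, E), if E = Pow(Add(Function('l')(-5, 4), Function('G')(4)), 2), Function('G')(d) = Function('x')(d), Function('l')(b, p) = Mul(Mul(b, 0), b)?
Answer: -100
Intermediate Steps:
Function('x')(H) = Add(-6, Mul(4, H)) (Function('x')(H) = Mul(2, Add(Mul(2, H), -3)) = Mul(2, Add(-3, Mul(2, H))) = Add(-6, Mul(4, H)))
Function('l')(b, p) = 0 (Function('l')(b, p) = Mul(0, b) = 0)
Function('G')(d) = Add(-6, Mul(4, d))
E = 100 (E = Pow(Add(0, Add(-6, Mul(4, 4))), 2) = Pow(Add(0, Add(-6, 16)), 2) = Pow(Add(0, 10), 2) = Pow(10, 2) = 100)
Mul(-1, E) = Mul(-1, 100) = -100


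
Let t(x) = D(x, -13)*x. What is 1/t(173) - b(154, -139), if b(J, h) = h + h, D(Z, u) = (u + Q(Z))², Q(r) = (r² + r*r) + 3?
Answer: 172262276603777/619648476992 ≈ 278.00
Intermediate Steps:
Q(r) = 3 + 2*r² (Q(r) = (r² + r²) + 3 = 2*r² + 3 = 3 + 2*r²)
D(Z, u) = (3 + u + 2*Z²)² (D(Z, u) = (u + (3 + 2*Z²))² = (3 + u + 2*Z²)²)
b(J, h) = 2*h
t(x) = x*(-10 + 2*x²)² (t(x) = (3 - 13 + 2*x²)²*x = (-10 + 2*x²)²*x = x*(-10 + 2*x²)²)
1/t(173) - b(154, -139) = 1/(4*173*(-5 + 173²)²) - 2*(-139) = 1/(4*173*(-5 + 29929)²) - 1*(-278) = 1/(4*173*29924²) + 278 = 1/(4*173*895445776) + 278 = 1/619648476992 + 278 = 172262276603777/619648476992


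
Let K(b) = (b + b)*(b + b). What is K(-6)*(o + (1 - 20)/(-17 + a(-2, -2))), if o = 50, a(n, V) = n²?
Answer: 96336/13 ≈ 7410.5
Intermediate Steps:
K(b) = 4*b² (K(b) = (2*b)*(2*b) = 4*b²)
K(-6)*(o + (1 - 20)/(-17 + a(-2, -2))) = (4*(-6)²)*(50 + (1 - 20)/(-17 + (-2)²)) = (4*36)*(50 - 19/(-17 + 4)) = 144*(50 - 19/(-13)) = 144*(50 - 19*(-1/13)) = 144*(50 + 19/13) = 144*(669/13) = 96336/13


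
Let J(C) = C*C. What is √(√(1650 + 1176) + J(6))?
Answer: √(36 + 3*√314) ≈ 9.4425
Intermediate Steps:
J(C) = C²
√(√(1650 + 1176) + J(6)) = √(√(1650 + 1176) + 6²) = √(√2826 + 36) = √(3*√314 + 36) = √(36 + 3*√314)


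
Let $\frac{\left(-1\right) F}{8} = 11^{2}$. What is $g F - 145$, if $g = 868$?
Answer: $-840369$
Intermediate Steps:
$F = -968$ ($F = - 8 \cdot 11^{2} = \left(-8\right) 121 = -968$)
$g F - 145 = 868 \left(-968\right) - 145 = -840224 - 145 = -840369$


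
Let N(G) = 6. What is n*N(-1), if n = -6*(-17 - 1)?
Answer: 648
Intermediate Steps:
n = 108 (n = -6*(-18) = 108)
n*N(-1) = 108*6 = 648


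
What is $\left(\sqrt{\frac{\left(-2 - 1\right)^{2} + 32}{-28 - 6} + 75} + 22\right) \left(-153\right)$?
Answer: $-3366 - \frac{9 \sqrt{85306}}{2} \approx -4680.3$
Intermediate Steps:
$\left(\sqrt{\frac{\left(-2 - 1\right)^{2} + 32}{-28 - 6} + 75} + 22\right) \left(-153\right) = \left(\sqrt{\frac{\left(-3\right)^{2} + 32}{-34} + 75} + 22\right) \left(-153\right) = \left(\sqrt{\left(9 + 32\right) \left(- \frac{1}{34}\right) + 75} + 22\right) \left(-153\right) = \left(\sqrt{41 \left(- \frac{1}{34}\right) + 75} + 22\right) \left(-153\right) = \left(\sqrt{- \frac{41}{34} + 75} + 22\right) \left(-153\right) = \left(\sqrt{\frac{2509}{34}} + 22\right) \left(-153\right) = \left(\frac{\sqrt{85306}}{34} + 22\right) \left(-153\right) = \left(22 + \frac{\sqrt{85306}}{34}\right) \left(-153\right) = -3366 - \frac{9 \sqrt{85306}}{2}$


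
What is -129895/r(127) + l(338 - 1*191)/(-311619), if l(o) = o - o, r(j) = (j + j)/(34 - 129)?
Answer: 12340025/254 ≈ 48583.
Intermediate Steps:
r(j) = -2*j/95 (r(j) = (2*j)/(-95) = (2*j)*(-1/95) = -2*j/95)
l(o) = 0
-129895/r(127) + l(338 - 1*191)/(-311619) = -129895/((-2/95*127)) + 0/(-311619) = -129895/(-254/95) + 0*(-1/311619) = -129895*(-95/254) + 0 = 12340025/254 + 0 = 12340025/254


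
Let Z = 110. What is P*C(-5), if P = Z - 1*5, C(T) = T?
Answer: -525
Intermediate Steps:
P = 105 (P = 110 - 1*5 = 110 - 5 = 105)
P*C(-5) = 105*(-5) = -525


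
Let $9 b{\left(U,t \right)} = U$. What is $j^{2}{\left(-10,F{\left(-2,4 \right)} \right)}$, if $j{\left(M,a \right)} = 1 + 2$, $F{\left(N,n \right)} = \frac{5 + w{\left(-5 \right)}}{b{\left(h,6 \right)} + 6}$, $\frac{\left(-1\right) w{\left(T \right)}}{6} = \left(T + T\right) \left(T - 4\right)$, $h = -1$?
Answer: $9$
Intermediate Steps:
$b{\left(U,t \right)} = \frac{U}{9}$
$w{\left(T \right)} = - 12 T \left(-4 + T\right)$ ($w{\left(T \right)} = - 6 \left(T + T\right) \left(T - 4\right) = - 6 \cdot 2 T \left(-4 + T\right) = - 12 T \left(-4 + T\right)$)
$F{\left(N,n \right)} = - \frac{4815}{53}$ ($F{\left(N,n \right)} = \frac{5 + 12 \left(-5\right) \left(4 - -5\right)}{\frac{1}{9} \left(-1\right) + 6} = \frac{5 + 12 \left(-5\right) \left(4 + 5\right)}{- \frac{1}{9} + 6} = \frac{5 + 12 \left(-5\right) 9}{\frac{53}{9}} = \left(5 - 540\right) \frac{9}{53} = \left(-535\right) \frac{9}{53} = - \frac{4815}{53}$)
$j{\left(M,a \right)} = 3$
$j^{2}{\left(-10,F{\left(-2,4 \right)} \right)} = 3^{2} = 9$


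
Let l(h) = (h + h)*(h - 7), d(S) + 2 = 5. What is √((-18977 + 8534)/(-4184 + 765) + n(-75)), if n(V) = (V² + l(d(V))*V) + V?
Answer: √85953977967/3419 ≈ 85.750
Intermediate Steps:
d(S) = 3 (d(S) = -2 + 5 = 3)
l(h) = 2*h*(-7 + h) (l(h) = (2*h)*(-7 + h) = 2*h*(-7 + h))
n(V) = V² - 23*V (n(V) = (V² + (2*3*(-7 + 3))*V) + V = (V² + (2*3*(-4))*V) + V = (V² - 24*V) + V = V² - 23*V)
√((-18977 + 8534)/(-4184 + 765) + n(-75)) = √((-18977 + 8534)/(-4184 + 765) - 75*(-23 - 75)) = √(-10443/(-3419) - 75*(-98)) = √(-10443*(-1/3419) + 7350) = √(10443/3419 + 7350) = √(25140093/3419) = √85953977967/3419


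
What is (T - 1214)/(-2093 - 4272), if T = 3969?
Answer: -29/67 ≈ -0.43284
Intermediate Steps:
(T - 1214)/(-2093 - 4272) = (3969 - 1214)/(-2093 - 4272) = 2755/(-6365) = 2755*(-1/6365) = -29/67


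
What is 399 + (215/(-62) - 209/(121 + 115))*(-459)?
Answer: 17537775/7316 ≈ 2397.2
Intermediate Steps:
399 + (215/(-62) - 209/(121 + 115))*(-459) = 399 + (215*(-1/62) - 209/236)*(-459) = 399 + (-215/62 - 209*1/236)*(-459) = 399 + (-215/62 - 209/236)*(-459) = 399 - 31849/7316*(-459) = 399 + 14618691/7316 = 17537775/7316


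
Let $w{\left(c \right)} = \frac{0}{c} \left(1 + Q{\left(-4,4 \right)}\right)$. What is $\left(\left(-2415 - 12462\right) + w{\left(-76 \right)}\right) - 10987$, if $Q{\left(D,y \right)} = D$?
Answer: $-25864$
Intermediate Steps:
$w{\left(c \right)} = 0$ ($w{\left(c \right)} = \frac{0}{c} \left(1 - 4\right) = 0 \left(-3\right) = 0$)
$\left(\left(-2415 - 12462\right) + w{\left(-76 \right)}\right) - 10987 = \left(\left(-2415 - 12462\right) + 0\right) - 10987 = \left(-14877 + 0\right) - 10987 = -14877 - 10987 = -25864$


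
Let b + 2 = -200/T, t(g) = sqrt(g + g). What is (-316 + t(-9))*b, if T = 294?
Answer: 124504/147 - 394*I*sqrt(2)/49 ≈ 846.97 - 11.371*I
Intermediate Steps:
t(g) = sqrt(2)*sqrt(g) (t(g) = sqrt(2*g) = sqrt(2)*sqrt(g))
b = -394/147 (b = -2 - 200/294 = -2 - 200*1/294 = -2 - 100/147 = -394/147 ≈ -2.6803)
(-316 + t(-9))*b = (-316 + sqrt(2)*sqrt(-9))*(-394/147) = (-316 + sqrt(2)*(3*I))*(-394/147) = (-316 + 3*I*sqrt(2))*(-394/147) = 124504/147 - 394*I*sqrt(2)/49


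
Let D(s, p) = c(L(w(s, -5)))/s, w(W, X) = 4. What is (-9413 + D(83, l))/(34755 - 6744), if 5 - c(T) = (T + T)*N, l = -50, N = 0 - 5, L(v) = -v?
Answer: -260438/774971 ≈ -0.33606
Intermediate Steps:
N = -5
c(T) = 5 + 10*T (c(T) = 5 - (T + T)*(-5) = 5 - 2*T*(-5) = 5 - (-10)*T = 5 + 10*T)
D(s, p) = -35/s (D(s, p) = (5 + 10*(-1*4))/s = (5 + 10*(-4))/s = (5 - 40)/s = -35/s)
(-9413 + D(83, l))/(34755 - 6744) = (-9413 - 35/83)/(34755 - 6744) = (-9413 - 35*1/83)/28011 = (-9413 - 35/83)*(1/28011) = -781314/83*1/28011 = -260438/774971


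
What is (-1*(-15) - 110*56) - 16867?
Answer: -23012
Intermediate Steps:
(-1*(-15) - 110*56) - 16867 = (15 - 6160) - 16867 = -6145 - 16867 = -23012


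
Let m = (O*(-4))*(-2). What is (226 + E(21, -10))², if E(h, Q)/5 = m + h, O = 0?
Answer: 109561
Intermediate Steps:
m = 0 (m = (0*(-4))*(-2) = 0*(-2) = 0)
E(h, Q) = 5*h (E(h, Q) = 5*(0 + h) = 5*h)
(226 + E(21, -10))² = (226 + 5*21)² = (226 + 105)² = 331² = 109561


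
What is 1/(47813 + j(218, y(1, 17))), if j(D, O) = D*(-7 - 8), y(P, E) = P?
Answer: 1/44543 ≈ 2.2450e-5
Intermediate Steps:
j(D, O) = -15*D (j(D, O) = D*(-15) = -15*D)
1/(47813 + j(218, y(1, 17))) = 1/(47813 - 15*218) = 1/(47813 - 3270) = 1/44543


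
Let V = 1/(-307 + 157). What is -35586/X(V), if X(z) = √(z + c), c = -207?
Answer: 177930*I*√186306/31051 ≈ 2473.4*I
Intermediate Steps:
V = -1/150 (V = 1/(-150) = -1/150 ≈ -0.0066667)
X(z) = √(-207 + z) (X(z) = √(z - 207) = √(-207 + z))
-35586/X(V) = -35586/√(-207 - 1/150) = -35586*(-5*I*√186306/31051) = -(-177930)*I*√186306/31051 = 177930*I*√186306/31051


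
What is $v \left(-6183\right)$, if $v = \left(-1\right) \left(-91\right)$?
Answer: $-562653$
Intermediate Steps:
$v = 91$
$v \left(-6183\right) = 91 \left(-6183\right) = -562653$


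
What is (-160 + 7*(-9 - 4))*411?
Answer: -103161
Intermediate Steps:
(-160 + 7*(-9 - 4))*411 = (-160 + 7*(-13))*411 = (-160 - 91)*411 = -251*411 = -103161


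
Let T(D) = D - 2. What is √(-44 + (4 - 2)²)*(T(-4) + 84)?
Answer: 156*I*√10 ≈ 493.32*I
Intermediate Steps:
T(D) = -2 + D
√(-44 + (4 - 2)²)*(T(-4) + 84) = √(-44 + (4 - 2)²)*((-2 - 4) + 84) = √(-44 + 2²)*(-6 + 84) = √(-44 + 4)*78 = √(-40)*78 = (2*I*√10)*78 = 156*I*√10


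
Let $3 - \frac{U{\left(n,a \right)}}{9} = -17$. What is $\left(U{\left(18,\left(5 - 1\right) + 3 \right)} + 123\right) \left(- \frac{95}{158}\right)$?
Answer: $- \frac{28785}{158} \approx -182.18$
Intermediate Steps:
$U{\left(n,a \right)} = 180$ ($U{\left(n,a \right)} = 27 - -153 = 27 + 153 = 180$)
$\left(U{\left(18,\left(5 - 1\right) + 3 \right)} + 123\right) \left(- \frac{95}{158}\right) = \left(180 + 123\right) \left(- \frac{95}{158}\right) = 303 \left(\left(-95\right) \frac{1}{158}\right) = 303 \left(- \frac{95}{158}\right) = - \frac{28785}{158}$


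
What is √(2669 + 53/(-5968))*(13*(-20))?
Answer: -65*√5941345047/373 ≈ -13432.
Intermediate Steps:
√(2669 + 53/(-5968))*(13*(-20)) = √(2669 + 53*(-1/5968))*(-260) = √(2669 - 53/5968)*(-260) = √(15928539/5968)*(-260) = (√5941345047/1492)*(-260) = -65*√5941345047/373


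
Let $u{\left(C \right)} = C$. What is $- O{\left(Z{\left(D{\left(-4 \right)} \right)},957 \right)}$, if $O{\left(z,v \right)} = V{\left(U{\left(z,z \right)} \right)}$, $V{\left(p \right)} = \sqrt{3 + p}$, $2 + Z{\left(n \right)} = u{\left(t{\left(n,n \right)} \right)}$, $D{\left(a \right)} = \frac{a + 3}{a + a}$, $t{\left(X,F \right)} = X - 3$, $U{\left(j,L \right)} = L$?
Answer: $- \frac{i \sqrt{30}}{4} \approx - 1.3693 i$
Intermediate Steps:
$t{\left(X,F \right)} = -3 + X$
$D{\left(a \right)} = \frac{3 + a}{2 a}$
$Z{\left(n \right)} = -5 + n$ ($Z{\left(n \right)} = -2 + \left(-3 + n\right) = -5 + n$)
$O{\left(z,v \right)} = \sqrt{3 + z}$
$- O{\left(Z{\left(D{\left(-4 \right)} \right)},957 \right)} = - \sqrt{3 - \left(5 - \frac{3 - 4}{2 \left(-4\right)}\right)} = - \sqrt{3 - \left(5 + \frac{1}{8} \left(-1\right)\right)} = - \sqrt{3 + \left(-5 + \frac{1}{8}\right)} = - \sqrt{3 - \frac{39}{8}} = - \sqrt{- \frac{15}{8}} = - \frac{i \sqrt{30}}{4}$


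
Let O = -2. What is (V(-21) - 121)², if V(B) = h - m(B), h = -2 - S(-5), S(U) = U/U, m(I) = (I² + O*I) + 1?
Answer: 369664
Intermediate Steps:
m(I) = 1 + I² - 2*I (m(I) = (I² - 2*I) + 1 = 1 + I² - 2*I)
S(U) = 1
h = -3 (h = -2 - 1*1 = -2 - 1 = -3)
V(B) = -4 - B² + 2*B (V(B) = -3 - (1 + B² - 2*B) = -3 + (-1 - B² + 2*B) = -4 - B² + 2*B)
(V(-21) - 121)² = ((-4 - 1*(-21)² + 2*(-21)) - 121)² = ((-4 - 1*441 - 42) - 121)² = ((-4 - 441 - 42) - 121)² = (-487 - 121)² = (-608)² = 369664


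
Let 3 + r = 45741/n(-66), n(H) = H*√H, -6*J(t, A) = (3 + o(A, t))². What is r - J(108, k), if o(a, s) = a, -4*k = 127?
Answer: 12937/96 + 15247*I*√66/1452 ≈ 134.76 + 85.308*I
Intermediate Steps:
k = -127/4 (k = -¼*127 = -127/4 ≈ -31.750)
J(t, A) = -(3 + A)²/6
n(H) = H^(3/2)
r = -3 + 15247*I*√66/1452 (r = -3 + 45741/((-66)^(3/2)) = -3 + 45741/((-66*I*√66)) = -3 + 45741*(I*√66/4356) = -3 + 15247*I*√66/1452 ≈ -3.0 + 85.308*I)
r - J(108, k) = (-3 + 15247*I*√66/1452) - (-1)*(3 - 127/4)²/6 = (-3 + 15247*I*√66/1452) - (-1)*(-115/4)²/6 = (-3 + 15247*I*√66/1452) - (-1)*13225/(6*16) = (-3 + 15247*I*√66/1452) - 1*(-13225/96) = (-3 + 15247*I*√66/1452) + 13225/96 = 12937/96 + 15247*I*√66/1452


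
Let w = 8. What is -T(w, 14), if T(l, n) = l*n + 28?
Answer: -140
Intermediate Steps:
T(l, n) = 28 + l*n
-T(w, 14) = -(28 + 8*14) = -(28 + 112) = -1*140 = -140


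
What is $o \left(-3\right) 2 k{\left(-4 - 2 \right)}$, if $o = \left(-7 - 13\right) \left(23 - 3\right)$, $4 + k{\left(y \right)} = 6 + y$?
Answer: $-9600$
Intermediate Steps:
$k{\left(y \right)} = 2 + y$ ($k{\left(y \right)} = -4 + \left(6 + y\right) = 2 + y$)
$o = -400$ ($o = \left(-7 - 13\right) 20 = \left(-20\right) 20 = -400$)
$o \left(-3\right) 2 k{\left(-4 - 2 \right)} = - 400 \left(-3\right) 2 \left(2 - 6\right) = - 400 \left(- 6 \left(2 - 6\right)\right) = - 400 \left(\left(-6\right) \left(-4\right)\right) = \left(-400\right) 24 = -9600$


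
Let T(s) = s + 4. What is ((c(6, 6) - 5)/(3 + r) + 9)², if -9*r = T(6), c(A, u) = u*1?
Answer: 26244/289 ≈ 90.810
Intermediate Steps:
c(A, u) = u
T(s) = 4 + s
r = -10/9 (r = -(4 + 6)/9 = -⅑*10 = -10/9 ≈ -1.1111)
((c(6, 6) - 5)/(3 + r) + 9)² = ((6 - 5)/(3 - 10/9) + 9)² = (1/(17/9) + 9)² = (1*(9/17) + 9)² = (9/17 + 9)² = (162/17)² = 26244/289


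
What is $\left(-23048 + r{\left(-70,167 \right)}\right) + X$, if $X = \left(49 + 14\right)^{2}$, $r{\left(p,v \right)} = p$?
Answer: $-19149$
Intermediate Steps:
$X = 3969$ ($X = 63^{2} = 3969$)
$\left(-23048 + r{\left(-70,167 \right)}\right) + X = \left(-23048 - 70\right) + 3969 = -23118 + 3969 = -19149$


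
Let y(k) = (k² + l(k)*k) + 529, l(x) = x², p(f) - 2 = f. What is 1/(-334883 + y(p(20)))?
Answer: -1/323222 ≈ -3.0938e-6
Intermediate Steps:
p(f) = 2 + f
y(k) = 529 + k² + k³ (y(k) = (k² + k²*k) + 529 = (k² + k³) + 529 = 529 + k² + k³)
1/(-334883 + y(p(20))) = 1/(-334883 + (529 + (2 + 20)² + (2 + 20)³)) = 1/(-334883 + (529 + 22² + 22³)) = 1/(-334883 + (529 + 484 + 10648)) = 1/(-334883 + 11661) = 1/(-323222) = -1/323222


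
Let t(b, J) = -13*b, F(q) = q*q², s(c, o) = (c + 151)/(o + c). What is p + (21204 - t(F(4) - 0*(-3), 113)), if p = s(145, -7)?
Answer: 1520632/69 ≈ 22038.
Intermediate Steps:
s(c, o) = (151 + c)/(c + o)
p = 148/69 (p = (151 + 145)/(145 - 7) = 296/138 = (1/138)*296 = 148/69 ≈ 2.1449)
F(q) = q³
p + (21204 - t(F(4) - 0*(-3), 113)) = 148/69 + (21204 - (-13)*(4³ - 0*(-3))) = 148/69 + (21204 - (-13)*(64 - 1*0)) = 148/69 + (21204 - (-13)*(64 + 0)) = 148/69 + (21204 - (-13)*64) = 148/69 + (21204 - 1*(-832)) = 148/69 + (21204 + 832) = 148/69 + 22036 = 1520632/69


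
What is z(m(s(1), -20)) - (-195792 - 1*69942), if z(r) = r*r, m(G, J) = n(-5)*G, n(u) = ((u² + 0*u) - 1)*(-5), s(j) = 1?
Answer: 280134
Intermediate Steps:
n(u) = 5 - 5*u² (n(u) = ((u² + 0) - 1)*(-5) = (u² - 1)*(-5) = (-1 + u²)*(-5) = 5 - 5*u²)
m(G, J) = -120*G (m(G, J) = (5 - 5*(-5)²)*G = (5 - 5*25)*G = (5 - 125)*G = -120*G)
z(r) = r²
z(m(s(1), -20)) - (-195792 - 1*69942) = (-120*1)² - (-195792 - 1*69942) = (-120)² - (-195792 - 69942) = 14400 - 1*(-265734) = 14400 + 265734 = 280134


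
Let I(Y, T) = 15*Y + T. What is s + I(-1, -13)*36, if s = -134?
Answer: -1142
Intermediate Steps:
I(Y, T) = T + 15*Y
s + I(-1, -13)*36 = -134 + (-13 + 15*(-1))*36 = -134 + (-13 - 15)*36 = -134 - 28*36 = -134 - 1008 = -1142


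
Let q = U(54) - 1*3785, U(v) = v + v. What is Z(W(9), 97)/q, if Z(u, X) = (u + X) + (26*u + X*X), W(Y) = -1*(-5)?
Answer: -9641/3677 ≈ -2.6220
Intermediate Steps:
W(Y) = 5
Z(u, X) = X + X**2 + 27*u (Z(u, X) = (X + u) + (26*u + X**2) = (X + u) + (X**2 + 26*u) = X + X**2 + 27*u)
U(v) = 2*v
q = -3677 (q = 2*54 - 1*3785 = 108 - 3785 = -3677)
Z(W(9), 97)/q = (97 + 97**2 + 27*5)/(-3677) = (97 + 9409 + 135)*(-1/3677) = 9641*(-1/3677) = -9641/3677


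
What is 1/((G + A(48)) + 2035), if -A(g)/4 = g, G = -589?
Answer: 1/1254 ≈ 0.00079745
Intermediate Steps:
A(g) = -4*g
1/((G + A(48)) + 2035) = 1/((-589 - 4*48) + 2035) = 1/((-589 - 192) + 2035) = 1/(-781 + 2035) = 1/1254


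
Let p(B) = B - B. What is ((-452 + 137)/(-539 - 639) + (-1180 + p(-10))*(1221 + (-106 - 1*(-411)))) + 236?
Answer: -2120922717/1178 ≈ -1.8004e+6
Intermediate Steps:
p(B) = 0
((-452 + 137)/(-539 - 639) + (-1180 + p(-10))*(1221 + (-106 - 1*(-411)))) + 236 = ((-452 + 137)/(-539 - 639) + (-1180 + 0)*(1221 + (-106 - 1*(-411)))) + 236 = (-315/(-1178) - 1180*(1221 + (-106 + 411))) + 236 = (-315*(-1/1178) - 1180*(1221 + 305)) + 236 = (315/1178 - 1180*1526) + 236 = (315/1178 - 1800680) + 236 = -2121200725/1178 + 236 = -2120922717/1178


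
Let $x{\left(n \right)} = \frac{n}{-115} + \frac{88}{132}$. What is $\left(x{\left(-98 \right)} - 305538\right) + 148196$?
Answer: $- \frac{54282466}{345} \approx -1.5734 \cdot 10^{5}$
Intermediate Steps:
$x{\left(n \right)} = \frac{2}{3} - \frac{n}{115}$ ($x{\left(n \right)} = n \left(- \frac{1}{115}\right) + 88 \cdot \frac{1}{132} = - \frac{n}{115} + \frac{2}{3} = \frac{2}{3} - \frac{n}{115}$)
$\left(x{\left(-98 \right)} - 305538\right) + 148196 = \left(\left(\frac{2}{3} - - \frac{98}{115}\right) - 305538\right) + 148196 = \left(\left(\frac{2}{3} + \frac{98}{115}\right) - 305538\right) + 148196 = \left(\frac{524}{345} - 305538\right) + 148196 = - \frac{105410086}{345} + 148196 = - \frac{54282466}{345}$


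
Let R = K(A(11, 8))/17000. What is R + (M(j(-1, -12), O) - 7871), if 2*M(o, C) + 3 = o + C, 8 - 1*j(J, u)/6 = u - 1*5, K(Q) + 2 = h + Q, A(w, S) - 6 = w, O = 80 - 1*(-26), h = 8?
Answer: -131656477/17000 ≈ -7744.5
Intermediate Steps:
O = 106 (O = 80 + 26 = 106)
A(w, S) = 6 + w
K(Q) = 6 + Q (K(Q) = -2 + (8 + Q) = 6 + Q)
j(J, u) = 78 - 6*u (j(J, u) = 48 - 6*(u - 1*5) = 48 - 6*(u - 5) = 48 - 6*(-5 + u) = 48 + (30 - 6*u) = 78 - 6*u)
M(o, C) = -3/2 + C/2 + o/2 (M(o, C) = -3/2 + (o + C)/2 = -3/2 + (C + o)/2 = -3/2 + (C/2 + o/2) = -3/2 + C/2 + o/2)
R = 23/17000 (R = (6 + (6 + 11))/17000 = (6 + 17)*(1/17000) = 23*(1/17000) = 23/17000 ≈ 0.0013529)
R + (M(j(-1, -12), O) - 7871) = 23/17000 + ((-3/2 + (½)*106 + (78 - 6*(-12))/2) - 7871) = 23/17000 + ((-3/2 + 53 + (78 + 72)/2) - 7871) = 23/17000 + ((-3/2 + 53 + (½)*150) - 7871) = 23/17000 + ((-3/2 + 53 + 75) - 7871) = 23/17000 + (253/2 - 7871) = 23/17000 - 15489/2 = -131656477/17000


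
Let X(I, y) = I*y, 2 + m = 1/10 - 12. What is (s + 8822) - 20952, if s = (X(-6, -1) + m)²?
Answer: -1206759/100 ≈ -12068.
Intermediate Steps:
m = -139/10 (m = -2 + (1/10 - 12) = -2 + (⅒ - 12) = -2 - 119/10 = -139/10 ≈ -13.900)
s = 6241/100 (s = (-6*(-1) - 139/10)² = (6 - 139/10)² = (-79/10)² = 6241/100 ≈ 62.410)
(s + 8822) - 20952 = (6241/100 + 8822) - 20952 = 888441/100 - 20952 = -1206759/100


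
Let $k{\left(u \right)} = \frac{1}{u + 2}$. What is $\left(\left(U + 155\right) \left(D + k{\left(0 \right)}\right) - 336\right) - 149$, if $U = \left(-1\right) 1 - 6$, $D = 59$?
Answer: $8321$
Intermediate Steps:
$U = -7$ ($U = -1 - 6 = -7$)
$k{\left(u \right)} = \frac{1}{2 + u}$
$\left(\left(U + 155\right) \left(D + k{\left(0 \right)}\right) - 336\right) - 149 = \left(\left(-7 + 155\right) \left(59 + \frac{1}{2 + 0}\right) - 336\right) - 149 = \left(148 \left(59 + \frac{1}{2}\right) - 336\right) - 149 = \left(148 \cdot \frac{119}{2} - 336\right) - 149 = \left(8806 - 336\right) - 149 = 8470 - 149 = 8321$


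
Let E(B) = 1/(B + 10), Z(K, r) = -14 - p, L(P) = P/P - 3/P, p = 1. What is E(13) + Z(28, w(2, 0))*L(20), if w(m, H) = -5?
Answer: -1169/92 ≈ -12.707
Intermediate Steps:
L(P) = 1 - 3/P
Z(K, r) = -15 (Z(K, r) = -14 - 1*1 = -14 - 1 = -15)
E(B) = 1/(10 + B)
E(13) + Z(28, w(2, 0))*L(20) = 1/(10 + 13) - 15*(-3 + 20)/20 = 1/23 - 3*17/4 = 1/23 - 15*17/20 = 1/23 - 51/4 = -1169/92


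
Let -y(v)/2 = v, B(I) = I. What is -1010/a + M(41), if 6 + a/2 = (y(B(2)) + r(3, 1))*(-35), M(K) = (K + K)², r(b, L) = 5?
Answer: 276189/41 ≈ 6736.3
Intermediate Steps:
y(v) = -2*v
M(K) = 4*K² (M(K) = (2*K)² = 4*K²)
a = -82 (a = -12 + 2*((-2*2 + 5)*(-35)) = -12 + 2*((-4 + 5)*(-35)) = -12 + 2*(1*(-35)) = -12 + 2*(-35) = -12 - 70 = -82)
-1010/a + M(41) = -1010/(-82) + 4*41² = -1010*(-1/82) + 4*1681 = 505/41 + 6724 = 276189/41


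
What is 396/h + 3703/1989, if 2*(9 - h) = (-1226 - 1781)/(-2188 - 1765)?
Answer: 6479461805/135544383 ≈ 47.803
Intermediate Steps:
h = 68147/7906 (h = 9 - (-1226 - 1781)/(2*(-2188 - 1765)) = 9 - (-3007)/(2*(-3953)) = 9 - (-3007)*(-1)/(2*3953) = 9 - ½*3007/3953 = 9 - 3007/7906 = 68147/7906 ≈ 8.6197)
396/h + 3703/1989 = 396/(68147/7906) + 3703/1989 = 396*(7906/68147) + 3703*(1/1989) = 3130776/68147 + 3703/1989 = 6479461805/135544383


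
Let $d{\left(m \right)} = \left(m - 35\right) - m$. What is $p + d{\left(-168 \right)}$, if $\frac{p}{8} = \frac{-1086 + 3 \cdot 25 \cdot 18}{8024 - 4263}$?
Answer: $- \frac{129523}{3761} \approx -34.438$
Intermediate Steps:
$p = \frac{2112}{3761}$ ($p = 8 \frac{-1086 + 3 \cdot 25 \cdot 18}{8024 - 4263} = 8 \frac{-1086 + 75 \cdot 18}{3761} = 8 \left(-1086 + 1350\right) \frac{1}{3761} = 8 \cdot 264 \cdot \frac{1}{3761} = 8 \cdot \frac{264}{3761} = \frac{2112}{3761} \approx 0.56155$)
$d{\left(m \right)} = -35$ ($d{\left(m \right)} = \left(-35 + m\right) - m = -35$)
$p + d{\left(-168 \right)} = \frac{2112}{3761} - 35 = - \frac{129523}{3761}$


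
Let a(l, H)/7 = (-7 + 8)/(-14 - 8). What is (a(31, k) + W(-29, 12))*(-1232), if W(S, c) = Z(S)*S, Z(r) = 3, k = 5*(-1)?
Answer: 107576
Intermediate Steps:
k = -5
W(S, c) = 3*S
a(l, H) = -7/22 (a(l, H) = 7*((-7 + 8)/(-14 - 8)) = 7*(1/(-22)) = 7*(1*(-1/22)) = 7*(-1/22) = -7/22)
(a(31, k) + W(-29, 12))*(-1232) = (-7/22 + 3*(-29))*(-1232) = (-7/22 - 87)*(-1232) = -1921/22*(-1232) = 107576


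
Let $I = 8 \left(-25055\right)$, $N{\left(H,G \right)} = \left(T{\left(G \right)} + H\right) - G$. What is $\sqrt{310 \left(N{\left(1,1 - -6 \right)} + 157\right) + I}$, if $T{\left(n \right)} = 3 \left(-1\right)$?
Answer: $8 i \sqrt{2415} \approx 393.14 i$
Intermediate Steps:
$T{\left(n \right)} = -3$
$N{\left(H,G \right)} = -3 + H - G$ ($N{\left(H,G \right)} = \left(-3 + H\right) - G = -3 + H - G$)
$I = -200440$
$\sqrt{310 \left(N{\left(1,1 - -6 \right)} + 157\right) + I} = \sqrt{310 \left(\left(-3 + 1 - \left(1 - -6\right)\right) + 157\right) - 200440} = \sqrt{310 \left(\left(-3 + 1 - \left(1 + 6\right)\right) + 157\right) - 200440} = \sqrt{310 \left(\left(-3 + 1 - 7\right) + 157\right) - 200440} = \sqrt{310 \left(-9 + 157\right) - 200440} = \sqrt{310 \cdot 148 - 200440} = \sqrt{45880 - 200440} = \sqrt{-154560} = 8 i \sqrt{2415}$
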